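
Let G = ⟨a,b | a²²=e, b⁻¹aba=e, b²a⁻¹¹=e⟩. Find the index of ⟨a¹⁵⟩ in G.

First find ord(a¹⁵) by computing successive powers:
  (a¹⁵)¹ = a¹⁵, (a¹⁵)² = a⁸, (a¹⁵)³ = a, (a¹⁵)⁴ = a¹⁶, (a¹⁵)⁵ = a⁹, (a¹⁵)⁶ = a², (a¹⁵)⁷ = a¹⁷, (a¹⁵)⁸ = a¹⁰, (a¹⁵)⁹ = a³, (a¹⁵)¹⁰ = a¹⁸, (a¹⁵)¹¹ = a¹¹, (a¹⁵)¹² = a⁴, (a¹⁵)¹³ = a¹⁹, (a¹⁵)¹⁴ = a¹², (a¹⁵)¹⁵ = a⁵, (a¹⁵)¹⁶ = a²⁰, (a¹⁵)¹⁷ = a¹³, (a¹⁵)¹⁸ = a⁶, (a¹⁵)¹⁹ = a²¹, (a¹⁵)²⁰ = a¹⁴, (a¹⁵)²¹ = a⁷, (a¹⁵)²² = e.
So |⟨a¹⁵⟩| = ord(a¹⁵) = 22. With |G| = 44, by Lagrange [G : ⟨a¹⁵⟩] = 44/22 = 2.

Answer: 2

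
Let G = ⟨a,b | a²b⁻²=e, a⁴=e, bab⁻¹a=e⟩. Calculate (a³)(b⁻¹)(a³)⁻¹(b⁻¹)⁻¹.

[(a³), (b⁻¹)] = (a³)·(b⁻¹)·(a³)⁻¹·(b⁻¹)⁻¹.
  (a³) · (b⁻¹) = ab
  (ab) · a = b
  b · b = a²

Answer: a²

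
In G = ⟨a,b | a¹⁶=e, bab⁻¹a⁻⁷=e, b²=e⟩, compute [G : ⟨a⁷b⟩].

First find ord(a⁷b) by computing successive powers:
  (a⁷b)¹ = a⁷b, (a⁷b)² = a⁸, (a⁷b)³ = a¹⁵b, (a⁷b)⁴ = e.
So |⟨a⁷b⟩| = ord(a⁷b) = 4. With |G| = 32, by Lagrange [G : ⟨a⁷b⟩] = 32/4 = 8.

Answer: 8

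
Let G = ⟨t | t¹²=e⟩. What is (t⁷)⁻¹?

The order of (t⁷) is 12 (smallest k with (t⁷)ᵏ = e), so (t⁷)⁻¹ = (t⁷)¹¹ = t⁵.
Check: (t⁷) · (t⁵) → (t⁷) · t⁵ = e, giving e as required.

Answer: t⁵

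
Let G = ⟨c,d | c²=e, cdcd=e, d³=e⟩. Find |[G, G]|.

G' = [G, G] is generated by all commutators. The generator-pair commutators are: [c, d] = d.
The subgroup they normally generate is {e, d, d²}, of order 3.
Check: |G/G'| = 6/3 = 2 is the order of the abelianisation.

Answer: 3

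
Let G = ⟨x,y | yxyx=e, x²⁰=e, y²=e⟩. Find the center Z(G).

An element z ∈ Z(G) iff z commutes with every generator.
For example x¹⁰ is central: (x¹⁰)·x = x¹¹ = x·(x¹⁰); (x¹⁰)·y = x¹⁰y = y·(x¹⁰).
Whereas x ∉ Z(G) since x·y = xy ≠ x¹⁹y = y·x.
Checking each of the 40 elements this way gives Z(G) = {e, x¹⁰}, of order 2.

Answer: {e, x¹⁰}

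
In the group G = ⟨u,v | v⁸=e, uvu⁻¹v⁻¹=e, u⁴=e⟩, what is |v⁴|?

Compute successive powers until reaching e:
  (v⁴)¹ = v⁴, (v⁴)² = e.
The smallest positive k with (v⁴)ᵏ = e is 2.

Answer: 2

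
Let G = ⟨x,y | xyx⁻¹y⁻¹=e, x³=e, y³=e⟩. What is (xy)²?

Compute successive powers of (xy), reducing at each step:
  (xy)²: (xy) · x = x²y;   (x²y) · y = x²y²

Answer: x²y²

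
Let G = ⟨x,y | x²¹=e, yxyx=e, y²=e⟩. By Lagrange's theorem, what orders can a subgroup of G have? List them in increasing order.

|G| = 42 = 2 · 3 · 7. By Lagrange's theorem the order of any subgroup divides 42; the divisors of 42 are 1, 2, 3, 6, 7, 14, 21, 42.

Answer: 1, 2, 3, 6, 7, 14, 21, 42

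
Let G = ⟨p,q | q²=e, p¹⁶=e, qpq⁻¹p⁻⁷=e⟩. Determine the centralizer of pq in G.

⟨pq⟩ ⊆ C_G(pq) since powers of pq commute with pq; so |C_G(pq)| ≥ |⟨pq⟩| = 4.
By orbit–stabilizer, |C_G(pq)| = |G| / |conj. class of pq| = 32 / 8 = 4.
The 4 elements commuting with pq are {e, p⁸, pq, p⁹q}.

Answer: {e, p⁸, pq, p⁹q}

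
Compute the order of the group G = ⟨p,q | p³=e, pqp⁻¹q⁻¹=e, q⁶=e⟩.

Enumerate words in the generators, reducing via the relations: the distinct elements are
  {e, p, q, pq, p², q², q³, q⁴, q⁵, pq², pq³, pq⁴, pq⁵, p²q, p²q², p²q³, p²q⁴, p²q⁵}.
No further products give new elements, so |G| = 18.

Answer: 18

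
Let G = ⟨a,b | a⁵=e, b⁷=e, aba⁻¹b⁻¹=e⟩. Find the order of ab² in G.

Compute successive powers until reaching e:
  (ab²)¹ = ab², (ab²)² = a²b⁴, (ab²)³ = a³b⁶, (ab²)⁴ = a⁴b, (ab²)⁵ = b³, (ab²)⁶ = ab⁵, (ab²)⁷ = a², (ab²)⁸ = a³b², (ab²)⁹ = a⁴b⁴, (ab²)¹⁰ = b⁶, (ab²)¹¹ = ab, (ab²)¹² = a²b³, (ab²)¹³ = a³b⁵, (ab²)¹⁴ = a⁴, (ab²)¹⁵ = b², (ab²)¹⁶ = ab⁴, (ab²)¹⁷ = a²b⁶, (ab²)¹⁸ = a³b, (ab²)¹⁹ = a⁴b³, (ab²)²⁰ = b⁵, (ab²)²¹ = a, (ab²)²² = a²b², (ab²)²³ = a³b⁴, (ab²)²⁴ = a⁴b⁶, (ab²)²⁵ = b, (ab²)²⁶ = ab³, (ab²)²⁷ = a²b⁵, (ab²)²⁸ = a³, (ab²)²⁹ = a⁴b², (ab²)³⁰ = b⁴, (ab²)³¹ = ab⁶, (ab²)³² = a²b, (ab²)³³ = a³b³, (ab²)³⁴ = a⁴b⁵, (ab²)³⁵ = e.
The smallest positive k with (ab²)ᵏ = e is 35.

Answer: 35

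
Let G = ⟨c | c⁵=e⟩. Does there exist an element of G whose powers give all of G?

|G| = 5. The element c has order 5 (its powers give 5 distinct elements), so ⟨c⟩ = G and G is cyclic.

Answer: Yes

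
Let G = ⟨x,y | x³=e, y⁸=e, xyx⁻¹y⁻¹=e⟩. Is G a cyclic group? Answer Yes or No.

|G| = 24. The element xy has order 24 (its powers give 24 distinct elements), so ⟨xy⟩ = G and G is cyclic.

Answer: Yes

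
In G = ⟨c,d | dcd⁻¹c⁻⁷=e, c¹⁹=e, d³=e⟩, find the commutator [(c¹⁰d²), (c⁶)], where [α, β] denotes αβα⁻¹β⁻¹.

[(c¹⁰d²), (c⁶)] = (c¹⁰d²)·(c⁶)·(c¹⁰d²)⁻¹·(c⁶)⁻¹.
  (c¹⁰d²) · (c⁶) = d²
  (d²) · (c⁶d) = c⁹
  (c⁹) · (c¹³) = c³

Answer: c³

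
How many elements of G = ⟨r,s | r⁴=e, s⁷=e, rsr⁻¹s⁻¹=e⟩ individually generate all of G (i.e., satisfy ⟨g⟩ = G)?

G is cyclic of order 28. An element generates G iff its order is 28, and a cyclic group of order 28 has exactly φ(28) = 12 such elements.

Answer: 12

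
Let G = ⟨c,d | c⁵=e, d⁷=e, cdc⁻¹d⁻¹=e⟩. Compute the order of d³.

Compute successive powers until reaching e:
  (d³)¹ = d³, (d³)² = d⁶, (d³)³ = d², (d³)⁴ = d⁵, (d³)⁵ = d, (d³)⁶ = d⁴, (d³)⁷ = e.
The smallest positive k with (d³)ᵏ = e is 7.

Answer: 7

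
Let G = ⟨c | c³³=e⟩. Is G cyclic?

|G| = 33. The element c has order 33 (its powers give 33 distinct elements), so ⟨c⟩ = G and G is cyclic.

Answer: Yes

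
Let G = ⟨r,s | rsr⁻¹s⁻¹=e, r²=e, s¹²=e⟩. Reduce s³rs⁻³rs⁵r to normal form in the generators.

Multiply left to right, reducing at each step:
  (s³) · r = rs³
  (rs³) · s⁻³ = r
  r · r = e
  e · s⁵ = s⁵
  (s⁵) · r = rs⁵

Answer: rs⁵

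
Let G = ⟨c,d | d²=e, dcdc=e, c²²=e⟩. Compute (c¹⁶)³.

Compute successive powers of (c¹⁶), reducing at each step:
  (c¹⁶)²: (c¹⁶) · c¹⁶ = c¹⁰
  (c¹⁶)³: (c¹⁰) · c¹⁶ = c⁴

Answer: c⁴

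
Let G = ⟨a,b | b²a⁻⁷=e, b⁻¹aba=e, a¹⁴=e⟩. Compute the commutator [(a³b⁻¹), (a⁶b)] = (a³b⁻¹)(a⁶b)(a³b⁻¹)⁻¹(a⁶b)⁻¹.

[(a³b⁻¹), (a⁶b)] = (a³b⁻¹)·(a⁶b)·(a³b⁻¹)⁻¹·(a⁶b)⁻¹.
  (a³b⁻¹) · (a⁶b) = a¹¹
  (a¹¹) · (a³b) = b
  b · (a⁶b⁻¹) = a⁸

Answer: a⁸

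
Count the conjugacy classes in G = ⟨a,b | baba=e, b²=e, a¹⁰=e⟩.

The conjugacy classes (representative and size) are:
  [e] (size 1), [a] (size 2), [a²] (size 2), [a³] (size 2), [a⁴] (size 2), [a⁵] (size 1), [a²b] (size 5), [a³b] (size 5).
Class equation: 1 + 2 + 2 + 2 + 2 + 1 + 5 + 5 = 20 = |G|. So G has 8 conjugacy classes.

Answer: 8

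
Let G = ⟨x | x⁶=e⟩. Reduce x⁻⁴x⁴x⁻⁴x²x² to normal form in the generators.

Multiply left to right, reducing at each step:
  (x²) · x⁴ = e
  e · x⁻⁴ = x²
  (x²) · x² = x⁴
  (x⁴) · x² = e

Answer: e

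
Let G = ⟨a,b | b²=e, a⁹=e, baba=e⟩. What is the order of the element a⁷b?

Compute successive powers until reaching e:
  (a⁷b)¹ = a⁷b, (a⁷b)² = e.
The smallest positive k with (a⁷b)ᵏ = e is 2.

Answer: 2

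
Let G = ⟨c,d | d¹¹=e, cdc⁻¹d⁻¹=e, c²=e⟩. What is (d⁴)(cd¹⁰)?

Compute (d⁴) · (cd¹⁰) by multiplying left to right and reducing via the relations at each step:
  (d⁴) · c = cd⁴
  (cd⁴) · d¹⁰ = cd³

Answer: cd³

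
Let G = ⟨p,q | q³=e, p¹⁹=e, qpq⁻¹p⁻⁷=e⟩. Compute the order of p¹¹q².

Compute successive powers until reaching e:
  (p¹¹q²)¹ = p¹¹q², (p¹¹q²)² = p¹⁸q, (p¹¹q²)³ = e.
The smallest positive k with (p¹¹q²)ᵏ = e is 3.

Answer: 3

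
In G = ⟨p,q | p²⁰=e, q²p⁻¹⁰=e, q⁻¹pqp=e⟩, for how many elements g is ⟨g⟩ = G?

⟨g⟩ = G would require ord(g) = |G| = 40, but the maximum element order in G is 20 < 40. So G is not cyclic and no single element generates it: the count is 0.

Answer: 0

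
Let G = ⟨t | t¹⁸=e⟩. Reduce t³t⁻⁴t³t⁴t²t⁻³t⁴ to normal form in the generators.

Multiply left to right, reducing at each step:
  (t³) · t⁻⁴ = t¹⁷
  (t¹⁷) · t³ = t²
  (t²) · t⁴ = t⁶
  (t⁶) · t² = t⁸
  (t⁸) · t⁻³ = t⁵
  (t⁵) · t⁴ = t⁹

Answer: t⁹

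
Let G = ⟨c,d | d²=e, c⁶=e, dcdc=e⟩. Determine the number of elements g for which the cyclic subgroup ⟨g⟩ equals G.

⟨g⟩ = G would require ord(g) = |G| = 12, but the maximum element order in G is 6 < 12. So G is not cyclic and no single element generates it: the count is 0.

Answer: 0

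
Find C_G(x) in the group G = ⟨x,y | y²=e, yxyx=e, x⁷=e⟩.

⟨x⟩ ⊆ C_G(x) since powers of x commute with x; so |C_G(x)| ≥ |⟨x⟩| = 7.
By orbit–stabilizer, |C_G(x)| = |G| / |conj. class of x| = 14 / 2 = 7.
The 7 elements commuting with x are {e, x, x², x³, x⁴, x⁵, x⁶}.

Answer: {e, x, x², x³, x⁴, x⁵, x⁶}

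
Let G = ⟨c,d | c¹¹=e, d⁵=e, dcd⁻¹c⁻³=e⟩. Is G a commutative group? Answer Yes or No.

c·d = cd but d·c = c³d, so c·d ≠ d·c and G is not abelian.

Answer: No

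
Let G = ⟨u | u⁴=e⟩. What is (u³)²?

Compute successive powers of (u³), reducing at each step:
  (u³)²: (u³) · u³ = u²

Answer: u²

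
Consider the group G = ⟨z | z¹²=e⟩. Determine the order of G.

G is generated by a single element, so G is cyclic. The relator gives z¹² = e and no smaller power is forced to be e, so the 12 powers {e, z, z², z³, z⁴, z⁵, z⁶, z⁷, z⁸, z⁹, z¹¹, z¹⁰} are distinct. Hence |G| = 12.

Answer: 12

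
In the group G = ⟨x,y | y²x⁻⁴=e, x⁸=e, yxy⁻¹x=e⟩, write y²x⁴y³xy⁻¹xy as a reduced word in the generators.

Multiply left to right, reducing at each step:
  (x⁴) · x⁴ = e
  e · y³ = y⁻¹
  (y⁻¹) · x = x³y
  (x³y) · y⁻¹ = x³
  (x³) · x = x⁴
  (x⁴) · y = y⁻¹

Answer: y⁻¹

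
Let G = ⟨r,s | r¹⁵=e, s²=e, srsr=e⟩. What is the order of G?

Enumerate words in the generators, reducing via the relations: the distinct elements are
  {e, r, s, rs, r², r³, r⁴, r⁵, r⁶, r⁷, r⁸, r⁹, r²s, r³s, r¹², r¹³, r¹¹, r¹⁰, r¹⁴, r⁴s, r⁵s, r⁶s, r⁷s, r⁸s, r⁹s, r¹²s, r¹³s, r¹¹s, r¹⁰s, r¹⁴s}.
No further products give new elements, so |G| = 30.

Answer: 30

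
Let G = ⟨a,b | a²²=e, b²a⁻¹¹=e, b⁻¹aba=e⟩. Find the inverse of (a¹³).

The order of (a¹³) is 22 (smallest k with (a¹³)ᵏ = e), so (a¹³)⁻¹ = (a¹³)²¹ = a⁹.
Check: (a¹³) · (a⁹) → (a¹³) · a⁹ = e, giving e as required.

Answer: a⁹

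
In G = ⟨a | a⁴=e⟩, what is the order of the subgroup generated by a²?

|⟨a²⟩| equals the order of a². Compute successive powers until reaching e:
  (a²)¹ = a², (a²)² = e.
The smallest positive k with (a²)ᵏ = e is 2, so |⟨a²⟩| = 2.

Answer: 2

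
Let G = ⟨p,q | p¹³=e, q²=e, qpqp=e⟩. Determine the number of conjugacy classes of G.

The conjugacy classes (representative and size) are:
  [e] (size 1), [p¹²] (size 2), [p¹¹] (size 2), [p³] (size 2), [p⁴] (size 2), [p⁸] (size 2), [p⁶] (size 2), [q] (size 13).
Class equation: 1 + 2 + 2 + 2 + 2 + 2 + 2 + 13 = 26 = |G|. So G has 8 conjugacy classes.

Answer: 8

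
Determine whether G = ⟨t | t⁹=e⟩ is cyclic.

|G| = 9. The element t has order 9 (its powers give 9 distinct elements), so ⟨t⟩ = G and G is cyclic.

Answer: Yes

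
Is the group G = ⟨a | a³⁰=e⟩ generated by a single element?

|G| = 30. The element a has order 30 (its powers give 30 distinct elements), so ⟨a⟩ = G and G is cyclic.

Answer: Yes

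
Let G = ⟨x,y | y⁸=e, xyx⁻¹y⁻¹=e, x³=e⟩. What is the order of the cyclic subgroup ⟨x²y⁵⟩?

|⟨x²y⁵⟩| equals the order of x²y⁵. Compute successive powers until reaching e:
  (x²y⁵)¹ = x²y⁵, (x²y⁵)² = xy², (x²y⁵)³ = y⁷, (x²y⁵)⁴ = x²y⁴, (x²y⁵)⁵ = xy, (x²y⁵)⁶ = y⁶, (x²y⁵)⁷ = x²y³, (x²y⁵)⁸ = x, (x²y⁵)⁹ = y⁵, (x²y⁵)¹⁰ = x²y², (x²y⁵)¹¹ = xy⁷, (x²y⁵)¹² = y⁴, (x²y⁵)¹³ = x²y, (x²y⁵)¹⁴ = xy⁶, (x²y⁵)¹⁵ = y³, (x²y⁵)¹⁶ = x², (x²y⁵)¹⁷ = xy⁵, (x²y⁵)¹⁸ = y², (x²y⁵)¹⁹ = x²y⁷, (x²y⁵)²⁰ = xy⁴, (x²y⁵)²¹ = y, (x²y⁵)²² = x²y⁶, (x²y⁵)²³ = xy³, (x²y⁵)²⁴ = e.
The smallest positive k with (x²y⁵)ᵏ = e is 24, so |⟨x²y⁵⟩| = 24.

Answer: 24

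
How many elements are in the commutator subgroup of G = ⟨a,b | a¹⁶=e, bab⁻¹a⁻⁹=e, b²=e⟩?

G' = [G, G] is generated by all commutators. The generator-pair commutators are: [a, b] = a⁸.
The subgroup they normally generate is {e, a⁸}, of order 2.
Check: |G/G'| = 32/2 = 16 is the order of the abelianisation.

Answer: 2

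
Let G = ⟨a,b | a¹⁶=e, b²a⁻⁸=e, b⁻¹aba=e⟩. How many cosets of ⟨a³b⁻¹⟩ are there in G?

First find ord(a³b⁻¹) by computing successive powers:
  (a³b⁻¹)¹ = a³b⁻¹, (a³b⁻¹)² = a⁸, (a³b⁻¹)³ = a³b, (a³b⁻¹)⁴ = e.
So |⟨a³b⁻¹⟩| = ord(a³b⁻¹) = 4. With |G| = 32, by Lagrange [G : ⟨a³b⁻¹⟩] = 32/4 = 8.

Answer: 8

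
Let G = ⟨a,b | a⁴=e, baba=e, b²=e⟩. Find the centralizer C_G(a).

⟨a⟩ ⊆ C_G(a) since powers of a commute with a; so |C_G(a)| ≥ |⟨a⟩| = 4.
By orbit–stabilizer, |C_G(a)| = |G| / |conj. class of a| = 8 / 2 = 4.
The 4 elements commuting with a are {e, a, a², a³}.

Answer: {e, a, a², a³}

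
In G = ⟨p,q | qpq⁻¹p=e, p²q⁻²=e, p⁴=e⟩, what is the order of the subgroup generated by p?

|⟨p⟩| equals the order of p. Compute successive powers until reaching e:
  p¹ = p, p² = p², p³ = p³, p⁴ = e.
The smallest positive k with pᵏ = e is 4, so |⟨p⟩| = 4.

Answer: 4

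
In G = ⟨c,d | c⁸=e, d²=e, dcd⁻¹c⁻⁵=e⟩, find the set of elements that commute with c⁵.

⟨c⁵⟩ ⊆ C_G(c⁵) since powers of c⁵ commute with c⁵; so |C_G(c⁵)| ≥ |⟨c⁵⟩| = 8.
By orbit–stabilizer, |C_G(c⁵)| = |G| / |conj. class of c⁵| = 16 / 2 = 8.
The 8 elements commuting with c⁵ are {e, c, c², c³, c⁴, c⁵, c⁶, c⁷}.

Answer: {e, c, c², c³, c⁴, c⁵, c⁶, c⁷}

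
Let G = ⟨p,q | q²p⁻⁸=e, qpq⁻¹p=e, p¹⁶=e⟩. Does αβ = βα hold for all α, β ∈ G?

p·q = pq but q·p = p⁷q⁻¹, so p·q ≠ q·p and G is not abelian.

Answer: No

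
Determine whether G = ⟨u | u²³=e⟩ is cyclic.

|G| = 23. The element u has order 23 (its powers give 23 distinct elements), so ⟨u⟩ = G and G is cyclic.

Answer: Yes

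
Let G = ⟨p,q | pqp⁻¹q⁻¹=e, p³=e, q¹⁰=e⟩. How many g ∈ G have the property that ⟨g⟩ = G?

G is cyclic of order 30. An element generates G iff its order is 30, and a cyclic group of order 30 has exactly φ(30) = 8 such elements.

Answer: 8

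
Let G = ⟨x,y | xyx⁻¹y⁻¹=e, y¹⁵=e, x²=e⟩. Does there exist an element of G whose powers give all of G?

|G| = 30. The element xy has order 30 (its powers give 30 distinct elements), so ⟨xy⟩ = G and G is cyclic.

Answer: Yes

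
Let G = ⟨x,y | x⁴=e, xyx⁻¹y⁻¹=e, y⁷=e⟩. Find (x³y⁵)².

Compute successive powers of (x³y⁵), reducing at each step:
  (x³y⁵)²: (x³y⁵) · x³ = x²y⁵;   (x²y⁵) · y⁵ = x²y³

Answer: x²y³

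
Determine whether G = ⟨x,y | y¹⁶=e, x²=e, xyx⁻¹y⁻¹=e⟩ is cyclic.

|G| = 32, but the maximum element order in G is 16 < 32. No single element generates all of G, so G is not cyclic.

Answer: No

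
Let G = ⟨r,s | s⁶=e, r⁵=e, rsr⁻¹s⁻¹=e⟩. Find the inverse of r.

The order of r is 5 (smallest k with rᵏ = e), so r⁻¹ = r⁴ = r⁴.
Check: r · (r⁴) → r · r⁴ = e, giving e as required.

Answer: r⁴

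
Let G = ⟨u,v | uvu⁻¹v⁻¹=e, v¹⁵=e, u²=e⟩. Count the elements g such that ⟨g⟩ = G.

G is cyclic of order 30. An element generates G iff its order is 30, and a cyclic group of order 30 has exactly φ(30) = 8 such elements.

Answer: 8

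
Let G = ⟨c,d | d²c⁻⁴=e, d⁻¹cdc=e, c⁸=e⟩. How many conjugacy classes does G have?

The conjugacy classes (representative and size) are:
  [e] (size 1), [c⁷] (size 2), [c⁶] (size 2), [c³] (size 2), [c⁴] (size 1), [c²d⁻¹] (size 4), [c³d⁻¹] (size 4).
Class equation: 1 + 2 + 2 + 2 + 1 + 4 + 4 = 16 = |G|. So G has 7 conjugacy classes.

Answer: 7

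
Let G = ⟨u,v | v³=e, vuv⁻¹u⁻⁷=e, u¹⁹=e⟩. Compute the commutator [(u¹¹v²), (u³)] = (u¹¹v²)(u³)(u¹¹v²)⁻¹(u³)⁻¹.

[(u¹¹v²), (u³)] = (u¹¹v²)·(u³)·(u¹¹v²)⁻¹·(u³)⁻¹.
  (u¹¹v²) · (u³) = u⁶v²
  (u⁶v²) · (u¹⁸v) = u¹⁴
  (u¹⁴) · (u¹⁶) = u¹¹

Answer: u¹¹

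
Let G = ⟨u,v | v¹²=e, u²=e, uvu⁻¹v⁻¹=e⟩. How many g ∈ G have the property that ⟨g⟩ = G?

⟨g⟩ = G would require ord(g) = |G| = 24, but the maximum element order in G is 12 < 24. So G is not cyclic and no single element generates it: the count is 0.

Answer: 0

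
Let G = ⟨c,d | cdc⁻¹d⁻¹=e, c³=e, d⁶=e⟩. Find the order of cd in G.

Compute successive powers until reaching e:
  (cd)¹ = cd, (cd)² = c²d², (cd)³ = d³, (cd)⁴ = cd⁴, (cd)⁵ = c²d⁵, (cd)⁶ = e.
The smallest positive k with (cd)ᵏ = e is 6.

Answer: 6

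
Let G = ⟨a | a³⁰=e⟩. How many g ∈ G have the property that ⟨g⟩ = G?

G is cyclic of order 30. An element generates G iff its order is 30, and a cyclic group of order 30 has exactly φ(30) = 8 such elements.

Answer: 8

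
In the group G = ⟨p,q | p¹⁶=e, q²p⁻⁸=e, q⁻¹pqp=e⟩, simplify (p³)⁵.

Compute successive powers of (p³), reducing at each step:
  (p³)²: (p³) · p³ = p⁶
  (p³)³: (p⁶) · p³ = p⁹
  (p³)⁴: (p⁹) · p³ = p¹²
  (p³)⁵: (p¹²) · p³ = p¹⁵

Answer: p¹⁵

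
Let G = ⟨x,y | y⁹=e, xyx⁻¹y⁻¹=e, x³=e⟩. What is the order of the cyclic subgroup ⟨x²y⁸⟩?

|⟨x²y⁸⟩| equals the order of x²y⁸. Compute successive powers until reaching e:
  (x²y⁸)¹ = x²y⁸, (x²y⁸)² = xy⁷, (x²y⁸)³ = y⁶, (x²y⁸)⁴ = x²y⁵, (x²y⁸)⁵ = xy⁴, (x²y⁸)⁶ = y³, (x²y⁸)⁷ = x²y², (x²y⁸)⁸ = xy, (x²y⁸)⁹ = e.
The smallest positive k with (x²y⁸)ᵏ = e is 9, so |⟨x²y⁸⟩| = 9.

Answer: 9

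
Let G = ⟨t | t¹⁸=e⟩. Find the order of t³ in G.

Compute successive powers until reaching e:
  (t³)¹ = t³, (t³)² = t⁶, (t³)³ = t⁹, (t³)⁴ = t¹², (t³)⁵ = t¹⁵, (t³)⁶ = e.
The smallest positive k with (t³)ᵏ = e is 6.

Answer: 6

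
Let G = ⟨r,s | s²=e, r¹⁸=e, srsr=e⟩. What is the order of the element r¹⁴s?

Compute successive powers until reaching e:
  (r¹⁴s)¹ = r¹⁴s, (r¹⁴s)² = e.
The smallest positive k with (r¹⁴s)ᵏ = e is 2.

Answer: 2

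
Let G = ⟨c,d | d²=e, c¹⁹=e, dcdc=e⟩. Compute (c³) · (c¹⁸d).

Compute (c³) · (c¹⁸d) by multiplying left to right and reducing via the relations at each step:
  (c³) · c¹⁸ = c²
  (c²) · d = c²d

Answer: c²d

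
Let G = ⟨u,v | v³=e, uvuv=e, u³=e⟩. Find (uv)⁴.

Compute successive powers of (uv), reducing at each step:
  (uv)²: (uv) · u = v²;   (v²) · v = e
  (uv)³: e · u = u;   u · v = uv
  (uv)⁴: (uv) · u = v²;   (v²) · v = e

Answer: e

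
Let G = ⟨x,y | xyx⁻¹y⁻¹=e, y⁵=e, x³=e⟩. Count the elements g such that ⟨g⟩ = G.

G is cyclic of order 15. An element generates G iff its order is 15, and a cyclic group of order 15 has exactly φ(15) = 8 such elements.

Answer: 8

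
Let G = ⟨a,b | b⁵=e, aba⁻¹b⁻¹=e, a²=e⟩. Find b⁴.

Compute successive powers of b, reducing at each step:
  b²: b · b = b²
  b³: (b²) · b = b³
  b⁴: (b³) · b = b⁴

Answer: b⁴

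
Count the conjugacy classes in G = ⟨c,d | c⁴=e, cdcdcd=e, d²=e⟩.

The conjugacy classes (representative and size) are:
  [e] (size 1), [c³] (size 6), [c²dc²d] (size 3), [cdc³] (size 6), [dc³] (size 8).
Class equation: 1 + 6 + 3 + 6 + 8 = 24 = |G|. So G has 5 conjugacy classes.

Answer: 5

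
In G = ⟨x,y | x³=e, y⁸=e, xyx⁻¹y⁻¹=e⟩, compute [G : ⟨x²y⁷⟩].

First find ord(x²y⁷) by computing successive powers:
  (x²y⁷)¹ = x²y⁷, (x²y⁷)² = xy⁶, (x²y⁷)³ = y⁵, (x²y⁷)⁴ = x²y⁴, (x²y⁷)⁵ = xy³, (x²y⁷)⁶ = y², (x²y⁷)⁷ = x²y, (x²y⁷)⁸ = x, (x²y⁷)⁹ = y⁷, (x²y⁷)¹⁰ = x²y⁶, (x²y⁷)¹¹ = xy⁵, (x²y⁷)¹² = y⁴, (x²y⁷)¹³ = x²y³, (x²y⁷)¹⁴ = xy², (x²y⁷)¹⁵ = y, (x²y⁷)¹⁶ = x², (x²y⁷)¹⁷ = xy⁷, (x²y⁷)¹⁸ = y⁶, (x²y⁷)¹⁹ = x²y⁵, (x²y⁷)²⁰ = xy⁴, (x²y⁷)²¹ = y³, (x²y⁷)²² = x²y², (x²y⁷)²³ = xy, (x²y⁷)²⁴ = e.
So |⟨x²y⁷⟩| = ord(x²y⁷) = 24. With |G| = 24, by Lagrange [G : ⟨x²y⁷⟩] = 24/24 = 1.

Answer: 1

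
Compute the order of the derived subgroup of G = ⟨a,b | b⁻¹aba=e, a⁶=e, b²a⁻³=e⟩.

G' = [G, G] is generated by all commutators. The generator-pair commutators are: [a, b] = a².
The subgroup they normally generate is {e, a², a⁴}, of order 3.
Check: |G/G'| = 12/3 = 4 is the order of the abelianisation.

Answer: 3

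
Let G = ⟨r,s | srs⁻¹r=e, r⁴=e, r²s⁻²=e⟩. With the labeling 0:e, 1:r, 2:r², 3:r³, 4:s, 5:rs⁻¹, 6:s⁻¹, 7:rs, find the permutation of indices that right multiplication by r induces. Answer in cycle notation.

(0 1 2 3)(4 5 6 7)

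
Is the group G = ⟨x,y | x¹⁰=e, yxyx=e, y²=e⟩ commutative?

x·y = xy but y·x = x⁹y, so x·y ≠ y·x and G is not abelian.

Answer: No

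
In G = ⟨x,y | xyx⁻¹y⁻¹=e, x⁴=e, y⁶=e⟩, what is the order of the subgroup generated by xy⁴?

|⟨xy⁴⟩| equals the order of xy⁴. Compute successive powers until reaching e:
  (xy⁴)¹ = xy⁴, (xy⁴)² = x²y², (xy⁴)³ = x³, (xy⁴)⁴ = y⁴, (xy⁴)⁵ = xy², (xy⁴)⁶ = x², (xy⁴)⁷ = x³y⁴, (xy⁴)⁸ = y², (xy⁴)⁹ = x, (xy⁴)¹⁰ = x²y⁴, (xy⁴)¹¹ = x³y², (xy⁴)¹² = e.
The smallest positive k with (xy⁴)ᵏ = e is 12, so |⟨xy⁴⟩| = 12.

Answer: 12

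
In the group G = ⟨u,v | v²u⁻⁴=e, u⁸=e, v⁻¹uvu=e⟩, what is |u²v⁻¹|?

Compute successive powers until reaching e:
  (u²v⁻¹)¹ = u²v⁻¹, (u²v⁻¹)² = u⁴, (u²v⁻¹)³ = u²v, (u²v⁻¹)⁴ = e.
The smallest positive k with (u²v⁻¹)ᵏ = e is 4.

Answer: 4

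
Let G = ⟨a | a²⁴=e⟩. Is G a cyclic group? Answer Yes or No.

|G| = 24. The element a has order 24 (its powers give 24 distinct elements), so ⟨a⟩ = G and G is cyclic.

Answer: Yes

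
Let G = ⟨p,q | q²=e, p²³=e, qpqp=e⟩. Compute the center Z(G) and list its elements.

An element z ∈ Z(G) iff z commutes with every generator.
For example e is central: e·p = p = p·e; e·q = q = q·e.
Whereas p ∉ Z(G) since p·q = pq ≠ p²²q = q·p.
Checking each of the 46 elements this way gives Z(G) = {e}, of order 1.

Answer: {e}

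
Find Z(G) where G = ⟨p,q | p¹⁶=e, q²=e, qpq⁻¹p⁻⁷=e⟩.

An element z ∈ Z(G) iff z commutes with every generator.
For example p⁸ is central: (p⁸)·p = p⁹ = p·(p⁸); (p⁸)·q = p⁸q = q·(p⁸).
Whereas p ∉ Z(G) since p·q = pq ≠ p⁷q = q·p.
Checking each of the 32 elements this way gives Z(G) = {e, p⁸}, of order 2.

Answer: {e, p⁸}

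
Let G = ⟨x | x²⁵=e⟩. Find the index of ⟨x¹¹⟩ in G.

First find ord(x¹¹) by computing successive powers:
  (x¹¹)¹ = x¹¹, (x¹¹)² = x²², (x¹¹)³ = x⁸, (x¹¹)⁴ = x¹⁹, (x¹¹)⁵ = x⁵, (x¹¹)⁶ = x¹⁶, (x¹¹)⁷ = x², (x¹¹)⁸ = x¹³, (x¹¹)⁹ = x²⁴, (x¹¹)¹⁰ = x¹⁰, (x¹¹)¹¹ = x²¹, (x¹¹)¹² = x⁷, (x¹¹)¹³ = x¹⁸, (x¹¹)¹⁴ = x⁴, (x¹¹)¹⁵ = x¹⁵, (x¹¹)¹⁶ = x, (x¹¹)¹⁷ = x¹², (x¹¹)¹⁸ = x²³, (x¹¹)¹⁹ = x⁹, (x¹¹)²⁰ = x²⁰, (x¹¹)²¹ = x⁶, (x¹¹)²² = x¹⁷, (x¹¹)²³ = x³, (x¹¹)²⁴ = x¹⁴, (x¹¹)²⁵ = e.
So |⟨x¹¹⟩| = ord(x¹¹) = 25. With |G| = 25, by Lagrange [G : ⟨x¹¹⟩] = 25/25 = 1.

Answer: 1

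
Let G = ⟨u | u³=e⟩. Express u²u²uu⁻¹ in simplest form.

Multiply left to right, reducing at each step:
  (u²) · u² = u
  u · u = u²
  (u²) · u⁻¹ = u

Answer: u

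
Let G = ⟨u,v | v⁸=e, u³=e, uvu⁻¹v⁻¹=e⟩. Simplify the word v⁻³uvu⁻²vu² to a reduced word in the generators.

Multiply left to right, reducing at each step:
  (v⁵) · u = uv⁵
  (uv⁵) · v = uv⁶
  (uv⁶) · u⁻² = u²v⁶
  (u²v⁶) · v = u²v⁷
  (u²v⁷) · u² = uv⁷

Answer: uv⁷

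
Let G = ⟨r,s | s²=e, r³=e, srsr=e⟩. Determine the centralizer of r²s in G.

⟨r²s⟩ ⊆ C_G(r²s) since powers of r²s commute with r²s; so |C_G(r²s)| ≥ |⟨r²s⟩| = 2.
By orbit–stabilizer, |C_G(r²s)| = |G| / |conj. class of r²s| = 6 / 3 = 2.
The 2 elements commuting with r²s are {e, r²s}.

Answer: {e, r²s}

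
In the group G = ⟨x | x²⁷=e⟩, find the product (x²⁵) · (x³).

Compute (x²⁵) · (x³) by multiplying left to right and reducing via the relations at each step:
  (x²⁵) · x³ = x

Answer: x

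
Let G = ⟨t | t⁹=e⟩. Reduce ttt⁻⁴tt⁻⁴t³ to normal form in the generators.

Multiply left to right, reducing at each step:
  t · t = t²
  (t²) · t⁻⁴ = t⁷
  (t⁷) · t = t⁸
  (t⁸) · t⁻⁴ = t⁴
  (t⁴) · t³ = t⁷

Answer: t⁷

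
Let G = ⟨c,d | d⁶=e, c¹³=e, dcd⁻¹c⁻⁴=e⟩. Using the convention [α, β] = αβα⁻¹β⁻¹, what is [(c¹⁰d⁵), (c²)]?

[(c¹⁰d⁵), (c²)] = (c¹⁰d⁵)·(c²)·(c¹⁰d⁵)⁻¹·(c²)⁻¹.
  (c¹⁰d⁵) · (c²) = c⁴d⁵
  (c⁴d⁵) · (c¹²d) = c⁷
  (c⁷) · (c¹¹) = c⁵

Answer: c⁵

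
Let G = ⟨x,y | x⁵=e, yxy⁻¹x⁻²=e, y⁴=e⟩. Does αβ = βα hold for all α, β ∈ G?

x·y = xy but y·x = x²y, so x·y ≠ y·x and G is not abelian.

Answer: No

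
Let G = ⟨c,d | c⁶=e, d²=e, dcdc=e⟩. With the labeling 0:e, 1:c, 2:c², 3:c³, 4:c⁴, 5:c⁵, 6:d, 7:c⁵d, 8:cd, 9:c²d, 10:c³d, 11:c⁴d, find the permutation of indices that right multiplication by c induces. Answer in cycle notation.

(0 1 2 3 4 5)(6 7 11 10 9 8)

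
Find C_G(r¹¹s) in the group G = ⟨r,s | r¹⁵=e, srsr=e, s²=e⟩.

⟨r¹¹s⟩ ⊆ C_G(r¹¹s) since powers of r¹¹s commute with r¹¹s; so |C_G(r¹¹s)| ≥ |⟨r¹¹s⟩| = 2.
By orbit–stabilizer, |C_G(r¹¹s)| = |G| / |conj. class of r¹¹s| = 30 / 15 = 2.
The 2 elements commuting with r¹¹s are {e, r¹¹s}.

Answer: {e, r¹¹s}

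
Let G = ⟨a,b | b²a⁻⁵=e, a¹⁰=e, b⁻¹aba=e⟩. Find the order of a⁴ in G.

Compute successive powers until reaching e:
  (a⁴)¹ = a⁴, (a⁴)² = a⁸, (a⁴)³ = a², (a⁴)⁴ = a⁶, (a⁴)⁵ = e.
The smallest positive k with (a⁴)ᵏ = e is 5.

Answer: 5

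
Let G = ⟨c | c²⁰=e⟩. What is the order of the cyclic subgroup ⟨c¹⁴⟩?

|⟨c¹⁴⟩| equals the order of c¹⁴. Compute successive powers until reaching e:
  (c¹⁴)¹ = c¹⁴, (c¹⁴)² = c⁸, (c¹⁴)³ = c², (c¹⁴)⁴ = c¹⁶, (c¹⁴)⁵ = c¹⁰, (c¹⁴)⁶ = c⁴, (c¹⁴)⁷ = c¹⁸, (c¹⁴)⁸ = c¹², (c¹⁴)⁹ = c⁶, (c¹⁴)¹⁰ = e.
The smallest positive k with (c¹⁴)ᵏ = e is 10, so |⟨c¹⁴⟩| = 10.

Answer: 10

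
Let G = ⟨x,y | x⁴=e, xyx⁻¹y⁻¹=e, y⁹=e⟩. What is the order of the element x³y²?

Compute successive powers until reaching e:
  (x³y²)¹ = x³y², (x³y²)² = x²y⁴, (x³y²)³ = xy⁶, (x³y²)⁴ = y⁸, (x³y²)⁵ = x³y, (x³y²)⁶ = x²y³, (x³y²)⁷ = xy⁵, (x³y²)⁸ = y⁷, (x³y²)⁹ = x³, (x³y²)¹⁰ = x²y², (x³y²)¹¹ = xy⁴, (x³y²)¹² = y⁶, (x³y²)¹³ = x³y⁸, (x³y²)¹⁴ = x²y, (x³y²)¹⁵ = xy³, (x³y²)¹⁶ = y⁵, (x³y²)¹⁷ = x³y⁷, (x³y²)¹⁸ = x², (x³y²)¹⁹ = xy², (x³y²)²⁰ = y⁴, (x³y²)²¹ = x³y⁶, (x³y²)²² = x²y⁸, (x³y²)²³ = xy, (x³y²)²⁴ = y³, (x³y²)²⁵ = x³y⁵, (x³y²)²⁶ = x²y⁷, (x³y²)²⁷ = x, (x³y²)²⁸ = y², (x³y²)²⁹ = x³y⁴, (x³y²)³⁰ = x²y⁶, (x³y²)³¹ = xy⁸, (x³y²)³² = y, (x³y²)³³ = x³y³, (x³y²)³⁴ = x²y⁵, (x³y²)³⁵ = xy⁷, (x³y²)³⁶ = e.
The smallest positive k with (x³y²)ᵏ = e is 36.

Answer: 36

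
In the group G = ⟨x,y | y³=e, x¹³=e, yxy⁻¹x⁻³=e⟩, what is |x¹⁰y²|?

Compute successive powers until reaching e:
  (x¹⁰y²)¹ = x¹⁰y², (x¹⁰y²)² = x⁹y, (x¹⁰y²)³ = e.
The smallest positive k with (x¹⁰y²)ᵏ = e is 3.

Answer: 3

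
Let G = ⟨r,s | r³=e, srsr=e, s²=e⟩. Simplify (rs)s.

Compute (rs) · s by multiplying left to right and reducing via the relations at each step:
  (rs) · s = r

Answer: r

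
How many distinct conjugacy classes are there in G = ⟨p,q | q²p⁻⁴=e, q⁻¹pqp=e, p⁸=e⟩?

The conjugacy classes (representative and size) are:
  [e] (size 1), [p⁷] (size 2), [p⁶] (size 2), [p³] (size 2), [p⁴] (size 1), [p²q⁻¹] (size 4), [p³q⁻¹] (size 4).
Class equation: 1 + 2 + 2 + 2 + 1 + 4 + 4 = 16 = |G|. So G has 7 conjugacy classes.

Answer: 7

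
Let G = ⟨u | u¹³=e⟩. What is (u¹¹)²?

Compute successive powers of (u¹¹), reducing at each step:
  (u¹¹)²: (u¹¹) · u¹¹ = u⁹

Answer: u⁹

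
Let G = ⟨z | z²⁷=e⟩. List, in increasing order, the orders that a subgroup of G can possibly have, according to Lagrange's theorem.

|G| = 27 = 3³. By Lagrange's theorem the order of any subgroup divides 27; the divisors of 27 are 1, 3, 9, 27.

Answer: 1, 3, 9, 27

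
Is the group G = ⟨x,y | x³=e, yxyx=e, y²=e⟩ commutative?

x·y = xy but y·x = x²y, so x·y ≠ y·x and G is not abelian.

Answer: No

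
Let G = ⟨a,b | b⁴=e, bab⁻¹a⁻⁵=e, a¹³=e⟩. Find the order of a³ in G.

Compute successive powers until reaching e:
  (a³)¹ = a³, (a³)² = a⁶, (a³)³ = a⁹, (a³)⁴ = a¹², (a³)⁵ = a², (a³)⁶ = a⁵, (a³)⁷ = a⁸, (a³)⁸ = a¹¹, (a³)⁹ = a, (a³)¹⁰ = a⁴, (a³)¹¹ = a⁷, (a³)¹² = a¹⁰, (a³)¹³ = e.
The smallest positive k with (a³)ᵏ = e is 13.

Answer: 13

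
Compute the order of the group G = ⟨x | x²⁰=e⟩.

G is generated by a single element, so G is cyclic. The relator gives x²⁰ = e and no smaller power is forced to be e, so the 20 powers {e, x, x², x³, x⁴, x⁵, x⁶, x⁷, x⁸, x⁹, x¹², x¹³, x¹¹, x¹⁰, x¹⁴, x¹⁵, x¹⁶, x¹⁷, x¹⁸, x¹⁹} are distinct. Hence |G| = 20.

Answer: 20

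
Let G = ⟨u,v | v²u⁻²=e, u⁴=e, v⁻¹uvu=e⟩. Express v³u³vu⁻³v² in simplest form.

Multiply left to right, reducing at each step:
  (v⁻¹) · u³ = uv⁻¹
  (uv⁻¹) · v = u
  u · u⁻³ = u²
  (u²) · v² = e

Answer: e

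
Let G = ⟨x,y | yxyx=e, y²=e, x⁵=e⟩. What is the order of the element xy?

Compute successive powers until reaching e:
  (xy)¹ = xy, (xy)² = e.
The smallest positive k with (xy)ᵏ = e is 2.

Answer: 2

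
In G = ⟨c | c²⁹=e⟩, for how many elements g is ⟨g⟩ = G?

G is cyclic of order 29. An element generates G iff its order is 29, and a cyclic group of order 29 has exactly φ(29) = 28 such elements.

Answer: 28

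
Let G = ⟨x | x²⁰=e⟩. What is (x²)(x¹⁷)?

Compute (x²) · (x¹⁷) by multiplying left to right and reducing via the relations at each step:
  (x²) · x¹⁷ = x¹⁹

Answer: x¹⁹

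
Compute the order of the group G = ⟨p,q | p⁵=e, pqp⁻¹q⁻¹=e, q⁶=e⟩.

Enumerate words in the generators, reducing via the relations: the distinct elements are
  {e, p, q, pq, p², p³, p⁴, q², q³, q⁴, q⁵, pq², pq³, pq⁴, pq⁵, p²q, p³q, p⁴q, p²q², p²q³, p²q⁴, p²q⁵, p³q², p³q³, p³q⁴, p³q⁵, p⁴q², p⁴q³, p⁴q⁴, p⁴q⁵}.
No further products give new elements, so |G| = 30.

Answer: 30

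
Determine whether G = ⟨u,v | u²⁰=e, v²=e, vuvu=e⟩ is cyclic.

Every cyclic group is abelian. But u·v = uv while v·u = u¹⁹v, so u·v ≠ v·u and G is not abelian. Hence G is not cyclic.

Answer: No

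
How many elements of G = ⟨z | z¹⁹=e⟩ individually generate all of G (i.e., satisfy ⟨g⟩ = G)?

G is cyclic of order 19. An element generates G iff its order is 19, and a cyclic group of order 19 has exactly φ(19) = 18 such elements.

Answer: 18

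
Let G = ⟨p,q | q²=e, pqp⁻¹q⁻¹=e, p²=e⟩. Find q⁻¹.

The order of q is 2 (smallest k with qᵏ = e), so q⁻¹ = q¹ = q.
Check: q · q → q · q = e, giving e as required.

Answer: q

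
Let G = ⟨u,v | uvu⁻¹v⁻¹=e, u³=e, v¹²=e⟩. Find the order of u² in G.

Compute successive powers until reaching e:
  (u²)¹ = u², (u²)² = u, (u²)³ = e.
The smallest positive k with (u²)ᵏ = e is 3.

Answer: 3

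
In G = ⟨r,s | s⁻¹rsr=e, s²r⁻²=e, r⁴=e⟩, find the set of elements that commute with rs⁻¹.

⟨rs⁻¹⟩ ⊆ C_G(rs⁻¹) since powers of rs⁻¹ commute with rs⁻¹; so |C_G(rs⁻¹)| ≥ |⟨rs⁻¹⟩| = 4.
By orbit–stabilizer, |C_G(rs⁻¹)| = |G| / |conj. class of rs⁻¹| = 8 / 2 = 4.
The 4 elements commuting with rs⁻¹ are {e, r², rs, rs⁻¹}.

Answer: {e, r², rs, rs⁻¹}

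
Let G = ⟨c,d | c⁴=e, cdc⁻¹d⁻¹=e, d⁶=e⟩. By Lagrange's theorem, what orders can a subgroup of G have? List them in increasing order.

|G| = 24 = 2³ · 3. By Lagrange's theorem the order of any subgroup divides 24; the divisors of 24 are 1, 2, 3, 4, 6, 8, 12, 24.

Answer: 1, 2, 3, 4, 6, 8, 12, 24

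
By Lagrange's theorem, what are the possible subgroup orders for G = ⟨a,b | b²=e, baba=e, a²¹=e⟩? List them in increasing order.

|G| = 42 = 2 · 3 · 7. By Lagrange's theorem the order of any subgroup divides 42; the divisors of 42 are 1, 2, 3, 6, 7, 14, 21, 42.

Answer: 1, 2, 3, 6, 7, 14, 21, 42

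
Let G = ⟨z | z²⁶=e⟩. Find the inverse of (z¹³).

The order of (z¹³) is 2 (smallest k with (z¹³)ᵏ = e), so (z¹³)⁻¹ = (z¹³)¹ = z¹³.
Check: (z¹³) · (z¹³) → (z¹³) · z¹³ = e, giving e as required.

Answer: z¹³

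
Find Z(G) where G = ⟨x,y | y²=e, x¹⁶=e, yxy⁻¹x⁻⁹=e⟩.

An element z ∈ Z(G) iff z commutes with every generator.
For example x² is central: (x²)·x = x³ = x·(x²); (x²)·y = x²y = y·(x²).
Whereas x ∉ Z(G) since x·y = xy ≠ x⁹y = y·x.
Checking each of the 32 elements this way gives Z(G) = {e, x², x⁴, x⁶, x⁸, x¹⁰, x¹², x¹⁴}, of order 8.

Answer: {e, x², x⁴, x⁶, x⁸, x¹⁰, x¹², x¹⁴}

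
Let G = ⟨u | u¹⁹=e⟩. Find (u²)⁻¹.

The order of (u²) is 19 (smallest k with (u²)ᵏ = e), so (u²)⁻¹ = (u²)¹⁸ = u¹⁷.
Check: (u²) · (u¹⁷) → (u²) · u¹⁷ = e, giving e as required.

Answer: u¹⁷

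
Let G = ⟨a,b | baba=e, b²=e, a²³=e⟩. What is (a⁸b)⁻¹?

The order of (a⁸b) is 2 (smallest k with (a⁸b)ᵏ = e), so (a⁸b)⁻¹ = (a⁸b)¹ = a⁸b.
Check: (a⁸b) · (a⁸b) → (a⁸b) · a⁸ = b;   b · b = e, giving e as required.

Answer: a⁸b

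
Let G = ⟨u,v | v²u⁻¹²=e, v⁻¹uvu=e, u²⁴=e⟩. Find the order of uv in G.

Compute successive powers until reaching e:
  (uv)¹ = uv, (uv)² = u¹², (uv)³ = uv⁻¹, (uv)⁴ = e.
The smallest positive k with (uv)ᵏ = e is 4.

Answer: 4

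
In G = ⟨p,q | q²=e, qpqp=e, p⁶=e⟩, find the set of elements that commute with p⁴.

⟨p⁴⟩ ⊆ C_G(p⁴) since powers of p⁴ commute with p⁴; so |C_G(p⁴)| ≥ |⟨p⁴⟩| = 3.
By orbit–stabilizer, |C_G(p⁴)| = |G| / |conj. class of p⁴| = 12 / 2 = 6.
The 6 elements commuting with p⁴ are {e, p, p², p³, p⁴, p⁵}.

Answer: {e, p, p², p³, p⁴, p⁵}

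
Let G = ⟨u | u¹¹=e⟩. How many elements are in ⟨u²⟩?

|⟨u²⟩| equals the order of u². Compute successive powers until reaching e:
  (u²)¹ = u², (u²)² = u⁴, (u²)³ = u⁶, (u²)⁴ = u⁸, (u²)⁵ = u¹⁰, (u²)⁶ = u, (u²)⁷ = u³, (u²)⁸ = u⁵, (u²)⁹ = u⁷, (u²)¹⁰ = u⁹, (u²)¹¹ = e.
The smallest positive k with (u²)ᵏ = e is 11, so |⟨u²⟩| = 11.

Answer: 11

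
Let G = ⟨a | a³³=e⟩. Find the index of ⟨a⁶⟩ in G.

First find ord(a⁶) by computing successive powers:
  (a⁶)¹ = a⁶, (a⁶)² = a¹², (a⁶)³ = a¹⁸, (a⁶)⁴ = a²⁴, (a⁶)⁵ = a³⁰, (a⁶)⁶ = a³, (a⁶)⁷ = a⁹, (a⁶)⁸ = a¹⁵, (a⁶)⁹ = a²¹, (a⁶)¹⁰ = a²⁷, (a⁶)¹¹ = e.
So |⟨a⁶⟩| = ord(a⁶) = 11. With |G| = 33, by Lagrange [G : ⟨a⁶⟩] = 33/11 = 3.

Answer: 3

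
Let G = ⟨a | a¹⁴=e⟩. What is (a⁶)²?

Compute successive powers of (a⁶), reducing at each step:
  (a⁶)²: (a⁶) · a⁶ = a¹²

Answer: a¹²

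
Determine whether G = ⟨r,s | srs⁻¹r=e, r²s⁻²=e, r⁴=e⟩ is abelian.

r·s = rs but s·r = rs⁻¹, so r·s ≠ s·r and G is not abelian.

Answer: No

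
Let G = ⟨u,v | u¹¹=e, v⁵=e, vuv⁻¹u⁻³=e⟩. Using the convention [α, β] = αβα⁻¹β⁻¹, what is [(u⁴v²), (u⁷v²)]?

[(u⁴v²), (u⁷v²)] = (u⁴v²)·(u⁷v²)·(u⁴v²)⁻¹·(u⁷v²)⁻¹.
  (u⁴v²) · (u⁷v²) = uv⁴
  (uv⁴) · (u²v³) = u⁹v²
  (u⁹v²) · (u⁹v³) = u²

Answer: u²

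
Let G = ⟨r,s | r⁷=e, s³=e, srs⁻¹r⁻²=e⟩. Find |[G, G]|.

G' = [G, G] is generated by all commutators. The generator-pair commutators are: [r, s] = r⁶.
The subgroup they normally generate is {e, r, r², r³, r⁴, r⁵, r⁶}, of order 7.
Check: |G/G'| = 21/7 = 3 is the order of the abelianisation.

Answer: 7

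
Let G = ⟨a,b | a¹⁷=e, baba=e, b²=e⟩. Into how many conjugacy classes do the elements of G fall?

The conjugacy classes (representative and size) are:
  [e] (size 1), [a¹⁶] (size 2), [a²] (size 2), [a³] (size 2), [a¹³] (size 2), [a¹²] (size 2), [a⁶] (size 2), [a¹⁰] (size 2), [a⁹] (size 2), [a⁷b] (size 17).
Class equation: 1 + 2 + 2 + 2 + 2 + 2 + 2 + 2 + 2 + 17 = 34 = |G|. So G has 10 conjugacy classes.

Answer: 10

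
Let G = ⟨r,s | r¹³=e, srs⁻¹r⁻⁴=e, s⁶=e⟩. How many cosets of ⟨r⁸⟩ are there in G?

First find ord(r⁸) by computing successive powers:
  (r⁸)¹ = r⁸, (r⁸)² = r³, (r⁸)³ = r¹¹, (r⁸)⁴ = r⁶, (r⁸)⁵ = r, (r⁸)⁶ = r⁹, (r⁸)⁷ = r⁴, (r⁸)⁸ = r¹², (r⁸)⁹ = r⁷, (r⁸)¹⁰ = r², (r⁸)¹¹ = r¹⁰, (r⁸)¹² = r⁵, (r⁸)¹³ = e.
So |⟨r⁸⟩| = ord(r⁸) = 13. With |G| = 78, by Lagrange [G : ⟨r⁸⟩] = 78/13 = 6.

Answer: 6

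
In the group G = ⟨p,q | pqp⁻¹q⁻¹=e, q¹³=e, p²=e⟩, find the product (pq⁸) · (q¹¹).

Compute (pq⁸) · (q¹¹) by multiplying left to right and reducing via the relations at each step:
  (pq⁸) · q¹¹ = pq⁶

Answer: pq⁶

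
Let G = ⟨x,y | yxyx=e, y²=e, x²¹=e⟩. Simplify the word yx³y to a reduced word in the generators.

Multiply left to right, reducing at each step:
  y · x³ = x¹⁸y
  (x¹⁸y) · y = x¹⁸

Answer: x¹⁸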